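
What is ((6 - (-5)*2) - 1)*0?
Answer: 0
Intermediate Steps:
((6 - (-5)*2) - 1)*0 = ((6 - 5*(-2)) - 1)*0 = ((6 + 10) - 1)*0 = (16 - 1)*0 = 15*0 = 0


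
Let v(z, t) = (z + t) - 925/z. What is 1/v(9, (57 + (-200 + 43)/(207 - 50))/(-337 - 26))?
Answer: -1089/102292 ≈ -0.010646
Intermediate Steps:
v(z, t) = t + z - 925/z (v(z, t) = (t + z) - 925/z = t + z - 925/z)
1/v(9, (57 + (-200 + 43)/(207 - 50))/(-337 - 26)) = 1/((57 + (-200 + 43)/(207 - 50))/(-337 - 26) + 9 - 925/9) = 1/((57 - 157/157)/(-363) + 9 - 925*⅑) = 1/((57 - 157*1/157)*(-1/363) + 9 - 925/9) = 1/((57 - 1)*(-1/363) + 9 - 925/9) = 1/(56*(-1/363) + 9 - 925/9) = 1/(-56/363 + 9 - 925/9) = 1/(-102292/1089) = -1089/102292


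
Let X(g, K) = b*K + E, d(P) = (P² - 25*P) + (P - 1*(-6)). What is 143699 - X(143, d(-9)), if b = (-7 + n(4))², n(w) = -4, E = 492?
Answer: 106544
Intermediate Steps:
b = 121 (b = (-7 - 4)² = (-11)² = 121)
d(P) = 6 + P² - 24*P (d(P) = (P² - 25*P) + (P + 6) = (P² - 25*P) + (6 + P) = 6 + P² - 24*P)
X(g, K) = 492 + 121*K (X(g, K) = 121*K + 492 = 492 + 121*K)
143699 - X(143, d(-9)) = 143699 - (492 + 121*(6 + (-9)² - 24*(-9))) = 143699 - (492 + 121*(6 + 81 + 216)) = 143699 - (492 + 121*303) = 143699 - (492 + 36663) = 143699 - 1*37155 = 143699 - 37155 = 106544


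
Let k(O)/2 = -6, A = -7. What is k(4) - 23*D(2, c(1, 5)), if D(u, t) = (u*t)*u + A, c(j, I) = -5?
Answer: 609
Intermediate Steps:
k(O) = -12 (k(O) = 2*(-6) = -12)
D(u, t) = -7 + t*u² (D(u, t) = (u*t)*u - 7 = (t*u)*u - 7 = t*u² - 7 = -7 + t*u²)
k(4) - 23*D(2, c(1, 5)) = -12 - 23*(-7 - 5*2²) = -12 - 23*(-7 - 5*4) = -12 - 23*(-7 - 20) = -12 - 23*(-27) = -12 + 621 = 609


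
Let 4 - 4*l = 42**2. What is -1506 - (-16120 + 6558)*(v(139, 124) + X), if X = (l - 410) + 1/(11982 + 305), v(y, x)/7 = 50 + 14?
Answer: -47248788848/12287 ≈ -3.8454e+6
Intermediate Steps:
l = -440 (l = 1 - 1/4*42**2 = 1 - 1/4*1764 = 1 - 441 = -440)
v(y, x) = 448 (v(y, x) = 7*(50 + 14) = 7*64 = 448)
X = -10443949/12287 (X = (-440 - 410) + 1/(11982 + 305) = -850 + 1/12287 = -10443949/12287 ≈ -850.00)
-1506 - (-16120 + 6558)*(v(139, 124) + X) = -1506 - (-16120 + 6558)*(448 - 10443949/12287) = -1506 - (-9562)*(-4939373)/12287 = -1506 - 1*47230284626/12287 = -1506 - 47230284626/12287 = -47248788848/12287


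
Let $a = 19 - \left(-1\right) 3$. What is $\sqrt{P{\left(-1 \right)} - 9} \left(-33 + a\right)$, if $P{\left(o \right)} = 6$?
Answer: $- 11 i \sqrt{3} \approx - 19.053 i$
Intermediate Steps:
$a = 22$ ($a = 19 - -3 = 19 + 3 = 22$)
$\sqrt{P{\left(-1 \right)} - 9} \left(-33 + a\right) = \sqrt{6 - 9} \left(-33 + 22\right) = \sqrt{-3} \left(-11\right) = i \sqrt{3} \left(-11\right) = - 11 i \sqrt{3}$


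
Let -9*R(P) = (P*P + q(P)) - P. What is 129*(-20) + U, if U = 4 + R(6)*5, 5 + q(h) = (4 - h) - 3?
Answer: -23284/9 ≈ -2587.1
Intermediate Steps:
q(h) = -4 - h (q(h) = -5 + ((4 - h) - 3) = -5 + (1 - h) = -4 - h)
R(P) = 4/9 - P²/9 + 2*P/9 (R(P) = -((P*P + (-4 - P)) - P)/9 = -((P² + (-4 - P)) - P)/9 = -((-4 + P² - P) - P)/9 = -(-4 + P² - 2*P)/9 = 4/9 - P²/9 + 2*P/9)
U = -64/9 (U = 4 + (4/9 - ⅑*6² + (2/9)*6)*5 = 4 + (4/9 - ⅑*36 + 4/3)*5 = 4 + (4/9 - 4 + 4/3)*5 = 4 - 20/9*5 = 4 - 100/9 = -64/9 ≈ -7.1111)
129*(-20) + U = 129*(-20) - 64/9 = -2580 - 64/9 = -23284/9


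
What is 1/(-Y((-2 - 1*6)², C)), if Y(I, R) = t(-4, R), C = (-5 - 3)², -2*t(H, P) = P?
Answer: 1/32 ≈ 0.031250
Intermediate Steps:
t(H, P) = -P/2
C = 64 (C = (-8)² = 64)
Y(I, R) = -R/2
1/(-Y((-2 - 1*6)², C)) = 1/(-(-1)*64/2) = 1/(-1*(-32)) = 1/32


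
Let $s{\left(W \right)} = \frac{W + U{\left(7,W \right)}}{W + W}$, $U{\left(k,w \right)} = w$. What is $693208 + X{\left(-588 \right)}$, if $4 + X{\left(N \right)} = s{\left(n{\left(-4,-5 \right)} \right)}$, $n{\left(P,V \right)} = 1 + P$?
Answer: $693205$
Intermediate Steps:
$s{\left(W \right)} = 1$ ($s{\left(W \right)} = \frac{W + W}{W + W} = \frac{2 W}{2 W} = 2 W \frac{1}{2 W} = 1$)
$X{\left(N \right)} = -3$ ($X{\left(N \right)} = -4 + 1 = -3$)
$693208 + X{\left(-588 \right)} = 693208 - 3 = 693205$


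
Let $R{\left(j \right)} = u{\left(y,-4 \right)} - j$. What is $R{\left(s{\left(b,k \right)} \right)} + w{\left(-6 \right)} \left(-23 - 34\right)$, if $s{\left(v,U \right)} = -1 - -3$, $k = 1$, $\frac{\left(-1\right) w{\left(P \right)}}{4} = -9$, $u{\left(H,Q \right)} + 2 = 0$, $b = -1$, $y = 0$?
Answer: $-2056$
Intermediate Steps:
$u{\left(H,Q \right)} = -2$ ($u{\left(H,Q \right)} = -2 + 0 = -2$)
$w{\left(P \right)} = 36$ ($w{\left(P \right)} = \left(-4\right) \left(-9\right) = 36$)
$s{\left(v,U \right)} = 2$ ($s{\left(v,U \right)} = -1 + 3 = 2$)
$R{\left(j \right)} = -2 - j$
$R{\left(s{\left(b,k \right)} \right)} + w{\left(-6 \right)} \left(-23 - 34\right) = \left(-2 - 2\right) + 36 \left(-23 - 34\right) = \left(-2 - 2\right) + 36 \left(-57\right) = -4 - 2052 = -2056$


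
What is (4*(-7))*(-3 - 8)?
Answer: 308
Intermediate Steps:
(4*(-7))*(-3 - 8) = -28*(-11) = 308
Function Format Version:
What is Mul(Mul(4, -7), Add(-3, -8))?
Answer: 308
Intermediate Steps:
Mul(Mul(4, -7), Add(-3, -8)) = Mul(-28, -11) = 308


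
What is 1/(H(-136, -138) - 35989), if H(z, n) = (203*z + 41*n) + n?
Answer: -1/69393 ≈ -1.4411e-5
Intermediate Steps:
H(z, n) = 42*n + 203*z (H(z, n) = (41*n + 203*z) + n = 42*n + 203*z)
1/(H(-136, -138) - 35989) = 1/((42*(-138) + 203*(-136)) - 35989) = 1/((-5796 - 27608) - 35989) = 1/(-33404 - 35989) = 1/(-69393) = -1/69393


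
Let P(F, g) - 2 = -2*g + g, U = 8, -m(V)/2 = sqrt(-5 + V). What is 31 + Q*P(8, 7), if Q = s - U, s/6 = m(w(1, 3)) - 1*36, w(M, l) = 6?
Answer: 1211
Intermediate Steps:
m(V) = -2*sqrt(-5 + V)
s = -228 (s = 6*(-2*sqrt(-5 + 6) - 1*36) = 6*(-2*sqrt(1) - 36) = 6*(-2*1 - 36) = 6*(-2 - 36) = 6*(-38) = -228)
P(F, g) = 2 - g (P(F, g) = 2 + (-2*g + g) = 2 - g)
Q = -236 (Q = -228 - 1*8 = -228 - 8 = -236)
31 + Q*P(8, 7) = 31 - 236*(2 - 1*7) = 31 - 236*(2 - 7) = 31 - 236*(-5) = 31 + 1180 = 1211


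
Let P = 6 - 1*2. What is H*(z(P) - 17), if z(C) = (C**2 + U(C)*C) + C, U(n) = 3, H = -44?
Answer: -660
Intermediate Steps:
P = 4 (P = 6 - 2 = 4)
z(C) = C**2 + 4*C (z(C) = (C**2 + 3*C) + C = C**2 + 4*C)
H*(z(P) - 17) = -44*(4*(4 + 4) - 17) = -44*(4*8 - 17) = -44*(32 - 17) = -44*15 = -660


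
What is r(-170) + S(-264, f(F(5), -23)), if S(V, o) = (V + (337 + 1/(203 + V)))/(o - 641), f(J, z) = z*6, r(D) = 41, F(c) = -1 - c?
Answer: 1943827/47519 ≈ 40.906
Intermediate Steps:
f(J, z) = 6*z
S(V, o) = (337 + V + 1/(203 + V))/(-641 + o)
r(-170) + S(-264, f(F(5), -23)) = 41 + (68412 + (-264)² + 540*(-264))/(-130123 - 641*(-264) + 203*(6*(-23)) - 1584*(-23)) = 41 + (68412 + 69696 - 142560)/(-130123 + 169224 + 203*(-138) - 264*(-138)) = 41 - 4452/(-130123 + 169224 - 28014 + 36432) = 41 - 4452/47519 = 1943827/47519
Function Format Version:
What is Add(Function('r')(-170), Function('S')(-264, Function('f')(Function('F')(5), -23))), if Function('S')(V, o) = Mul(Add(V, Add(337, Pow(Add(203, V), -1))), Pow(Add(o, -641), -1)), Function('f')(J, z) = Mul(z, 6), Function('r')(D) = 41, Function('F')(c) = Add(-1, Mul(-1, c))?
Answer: Rational(1943827, 47519) ≈ 40.906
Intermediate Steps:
Function('f')(J, z) = Mul(6, z)
Function('S')(V, o) = Mul(Pow(Add(-641, o), -1), Add(337, V, Pow(Add(203, V), -1))) (Function('S')(V, o) = Mul(Add(337, V, Pow(Add(203, V), -1)), Pow(Add(-641, o), -1)) = Mul(Pow(Add(-641, o), -1), Add(337, V, Pow(Add(203, V), -1))))
Add(Function('r')(-170), Function('S')(-264, Function('f')(Function('F')(5), -23))) = Add(41, Mul(Pow(Add(-130123, Mul(-641, -264), Mul(203, Mul(6, -23)), Mul(-264, Mul(6, -23))), -1), Add(68412, Pow(-264, 2), Mul(540, -264)))) = Add(41, Mul(Pow(Add(-130123, 169224, Mul(203, -138), Mul(-264, -138)), -1), Add(68412, 69696, -142560))) = Add(41, Mul(Pow(Add(-130123, 169224, -28014, 36432), -1), -4452)) = Add(41, Mul(Pow(47519, -1), -4452)) = Add(41, Mul(Rational(1, 47519), -4452)) = Add(41, Rational(-4452, 47519)) = Rational(1943827, 47519)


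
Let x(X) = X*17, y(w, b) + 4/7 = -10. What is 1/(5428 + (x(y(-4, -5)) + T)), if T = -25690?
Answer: -7/143092 ≈ -4.8920e-5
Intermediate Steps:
y(w, b) = -74/7 (y(w, b) = -4/7 - 10 = -74/7)
x(X) = 17*X
1/(5428 + (x(y(-4, -5)) + T)) = 1/(5428 + (17*(-74/7) - 25690)) = 1/(5428 + (-1258/7 - 25690)) = 1/(5428 - 181088/7) = 1/(-143092/7) = -7/143092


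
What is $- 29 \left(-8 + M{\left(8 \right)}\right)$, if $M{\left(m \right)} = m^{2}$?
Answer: $-1624$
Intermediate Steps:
$- 29 \left(-8 + M{\left(8 \right)}\right) = - 29 \left(-8 + 8^{2}\right) = - 29 \left(-8 + 64\right) = \left(-29\right) 56 = -1624$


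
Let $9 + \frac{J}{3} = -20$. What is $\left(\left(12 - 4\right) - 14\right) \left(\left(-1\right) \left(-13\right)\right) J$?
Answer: $6786$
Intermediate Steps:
$J = -87$ ($J = -27 + 3 \left(-20\right) = -27 - 60 = -87$)
$\left(\left(12 - 4\right) - 14\right) \left(\left(-1\right) \left(-13\right)\right) J = \left(\left(12 - 4\right) - 14\right) \left(\left(-1\right) \left(-13\right)\right) \left(-87\right) = \left(8 - 14\right) 13 \left(-87\right) = \left(-6\right) 13 \left(-87\right) = \left(-78\right) \left(-87\right) = 6786$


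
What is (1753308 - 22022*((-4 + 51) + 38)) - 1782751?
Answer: -1901313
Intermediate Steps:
(1753308 - 22022*((-4 + 51) + 38)) - 1782751 = (1753308 - 22022*(47 + 38)) - 1782751 = (1753308 - 22022*85) - 1782751 = (1753308 - 1871870) - 1782751 = -118562 - 1782751 = -1901313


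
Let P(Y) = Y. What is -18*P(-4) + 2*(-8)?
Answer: 56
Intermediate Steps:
-18*P(-4) + 2*(-8) = -18*(-4) + 2*(-8) = 72 - 16 = 56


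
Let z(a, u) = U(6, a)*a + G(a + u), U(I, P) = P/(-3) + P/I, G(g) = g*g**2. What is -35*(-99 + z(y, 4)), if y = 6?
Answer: -31325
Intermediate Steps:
G(g) = g**3
U(I, P) = -P/3 + P/I (U(I, P) = P*(-1/3) + P/I = -P/3 + P/I)
z(a, u) = (a + u)**3 - a**2/6 (z(a, u) = (-a/3 + a/6)*a + (a + u)**3 = (-a/6)*a + (a + u)**3 = -a**2/6 + (a + u)**3 = (a + u)**3 - a**2/6)
-35*(-99 + z(y, 4)) = -35*(-99 + ((6 + 4)**3 - 1/6*6**2)) = -35*(-99 + (10**3 - 1/6*36)) = -35*(-99 + (1000 - 6)) = -35*(-99 + 994) = -35*895 = -31325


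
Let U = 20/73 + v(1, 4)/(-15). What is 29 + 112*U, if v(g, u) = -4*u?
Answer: 196171/1095 ≈ 179.15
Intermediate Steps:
U = 1468/1095 (U = 20/73 - 4*4/(-15) = 20*(1/73) - 16*(-1/15) = 20/73 + 16/15 = 1468/1095 ≈ 1.3406)
29 + 112*U = 29 + 112*(1468/1095) = 29 + 164416/1095 = 196171/1095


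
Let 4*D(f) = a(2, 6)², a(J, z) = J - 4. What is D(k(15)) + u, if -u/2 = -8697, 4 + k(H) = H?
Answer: 17395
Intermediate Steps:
a(J, z) = -4 + J
k(H) = -4 + H
u = 17394 (u = -2*(-8697) = 17394)
D(f) = 1 (D(f) = (-4 + 2)²/4 = (¼)*(-2)² = (¼)*4 = 1)
D(k(15)) + u = 1 + 17394 = 17395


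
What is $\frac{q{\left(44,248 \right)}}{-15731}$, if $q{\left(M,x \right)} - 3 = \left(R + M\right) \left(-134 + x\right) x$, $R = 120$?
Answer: $- \frac{4636611}{15731} \approx -294.74$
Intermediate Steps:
$q{\left(M,x \right)} = 3 + x \left(-134 + x\right) \left(120 + M\right)$ ($q{\left(M,x \right)} = 3 + \left(120 + M\right) \left(-134 + x\right) x = 3 + \left(-134 + x\right) \left(120 + M\right) x = 3 + x \left(-134 + x\right) \left(120 + M\right)$)
$\frac{q{\left(44,248 \right)}}{-15731} = \frac{3 - 3987840 + 120 \cdot 248^{2} + 44 \cdot 248^{2} - 5896 \cdot 248}{-15731} = \left(3 - 3987840 + 120 \cdot 61504 + 44 \cdot 61504 - 1462208\right) \left(- \frac{1}{15731}\right) = \left(3 - 3987840 + 7380480 + 2706176 - 1462208\right) \left(- \frac{1}{15731}\right) = 4636611 \left(- \frac{1}{15731}\right) = - \frac{4636611}{15731}$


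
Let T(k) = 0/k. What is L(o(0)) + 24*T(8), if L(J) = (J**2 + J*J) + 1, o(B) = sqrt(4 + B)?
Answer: 9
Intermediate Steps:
T(k) = 0
L(J) = 1 + 2*J**2 (L(J) = (J**2 + J**2) + 1 = 2*J**2 + 1 = 1 + 2*J**2)
L(o(0)) + 24*T(8) = (1 + 2*(sqrt(4 + 0))**2) + 24*0 = (1 + 2*(sqrt(4))**2) + 0 = (1 + 2*2**2) + 0 = (1 + 2*4) + 0 = (1 + 8) + 0 = 9 + 0 = 9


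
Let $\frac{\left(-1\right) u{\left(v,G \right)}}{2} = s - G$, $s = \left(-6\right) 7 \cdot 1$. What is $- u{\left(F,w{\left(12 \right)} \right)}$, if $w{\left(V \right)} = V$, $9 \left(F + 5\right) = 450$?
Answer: $-108$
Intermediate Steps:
$F = 45$ ($F = -5 + \frac{1}{9} \cdot 450 = -5 + 50 = 45$)
$s = -42$ ($s = \left(-42\right) 1 = -42$)
$u{\left(v,G \right)} = 84 + 2 G$ ($u{\left(v,G \right)} = - 2 \left(-42 - G\right) = 84 + 2 G$)
$- u{\left(F,w{\left(12 \right)} \right)} = - (84 + 2 \cdot 12) = - (84 + 24) = \left(-1\right) 108 = -108$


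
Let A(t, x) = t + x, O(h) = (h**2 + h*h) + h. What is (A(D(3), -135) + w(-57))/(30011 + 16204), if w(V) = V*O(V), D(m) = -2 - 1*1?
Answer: -24485/3081 ≈ -7.9471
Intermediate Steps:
D(m) = -3 (D(m) = -2 - 1 = -3)
O(h) = h + 2*h**2 (O(h) = (h**2 + h**2) + h = 2*h**2 + h = h + 2*h**2)
w(V) = V**2*(1 + 2*V) (w(V) = V*(V*(1 + 2*V)) = V**2*(1 + 2*V))
(A(D(3), -135) + w(-57))/(30011 + 16204) = ((-3 - 135) + (-57)**2*(1 + 2*(-57)))/(30011 + 16204) = (-138 + 3249*(1 - 114))/46215 = (-138 + 3249*(-113))*(1/46215) = (-138 - 367137)*(1/46215) = -367275*1/46215 = -24485/3081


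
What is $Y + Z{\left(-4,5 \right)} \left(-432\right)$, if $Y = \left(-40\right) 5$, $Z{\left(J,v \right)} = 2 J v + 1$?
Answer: $16648$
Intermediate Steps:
$Z{\left(J,v \right)} = 1 + 2 J v$ ($Z{\left(J,v \right)} = 2 J v + 1 = 1 + 2 J v$)
$Y = -200$
$Y + Z{\left(-4,5 \right)} \left(-432\right) = -200 + \left(1 + 2 \left(-4\right) 5\right) \left(-432\right) = -200 + \left(1 - 40\right) \left(-432\right) = -200 - -16848 = -200 + 16848 = 16648$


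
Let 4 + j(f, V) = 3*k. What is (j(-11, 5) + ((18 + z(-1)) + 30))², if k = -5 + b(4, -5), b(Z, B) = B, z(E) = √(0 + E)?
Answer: (14 + I)² ≈ 195.0 + 28.0*I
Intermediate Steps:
z(E) = √E
k = -10 (k = -5 - 5 = -10)
j(f, V) = -34 (j(f, V) = -4 + 3*(-10) = -4 - 30 = -34)
(j(-11, 5) + ((18 + z(-1)) + 30))² = (-34 + ((18 + √(-1)) + 30))² = (-34 + ((18 + I) + 30))² = (-34 + (48 + I))² = (14 + I)²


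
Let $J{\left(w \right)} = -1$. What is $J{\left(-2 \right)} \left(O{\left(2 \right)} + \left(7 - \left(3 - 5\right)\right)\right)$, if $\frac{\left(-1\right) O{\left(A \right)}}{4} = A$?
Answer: $-1$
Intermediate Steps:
$O{\left(A \right)} = - 4 A$
$J{\left(-2 \right)} \left(O{\left(2 \right)} + \left(7 - \left(3 - 5\right)\right)\right) = - (\left(-4\right) 2 + \left(7 - \left(3 - 5\right)\right)) = - (-8 + \left(7 - \left(3 - 5\right)\right)) = - (-8 + \left(7 - -2\right)) = - (-8 + \left(7 + 2\right)) = - (-8 + 9) = \left(-1\right) 1 = -1$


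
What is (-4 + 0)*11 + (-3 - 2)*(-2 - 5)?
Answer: -9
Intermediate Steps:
(-4 + 0)*11 + (-3 - 2)*(-2 - 5) = -4*11 - 5*(-7) = -44 + 35 = -9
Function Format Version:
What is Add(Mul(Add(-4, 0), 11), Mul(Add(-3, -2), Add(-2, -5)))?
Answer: -9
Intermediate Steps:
Add(Mul(Add(-4, 0), 11), Mul(Add(-3, -2), Add(-2, -5))) = Add(Mul(-4, 11), Mul(-5, -7)) = Add(-44, 35) = -9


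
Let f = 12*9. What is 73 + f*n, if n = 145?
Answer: 15733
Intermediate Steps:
f = 108
73 + f*n = 73 + 108*145 = 73 + 15660 = 15733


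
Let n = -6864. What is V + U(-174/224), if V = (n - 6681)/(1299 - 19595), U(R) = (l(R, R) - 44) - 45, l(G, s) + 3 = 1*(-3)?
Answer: -1724575/18296 ≈ -94.260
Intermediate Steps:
l(G, s) = -6 (l(G, s) = -3 + 1*(-3) = -3 - 3 = -6)
U(R) = -95 (U(R) = (-6 - 44) - 45 = -50 - 45 = -95)
V = 13545/18296 (V = (-6864 - 6681)/(1299 - 19595) = -13545/(-18296) = -13545*(-1/18296) = 13545/18296 ≈ 0.74033)
V + U(-174/224) = 13545/18296 - 95 = -1724575/18296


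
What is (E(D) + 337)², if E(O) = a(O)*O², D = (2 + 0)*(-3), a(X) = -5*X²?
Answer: 37736449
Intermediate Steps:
D = -6 (D = 2*(-3) = -6)
E(O) = -5*O⁴ (E(O) = (-5*O²)*O² = -5*O⁴)
(E(D) + 337)² = (-5*(-6)⁴ + 337)² = (-5*1296 + 337)² = (-6480 + 337)² = (-6143)² = 37736449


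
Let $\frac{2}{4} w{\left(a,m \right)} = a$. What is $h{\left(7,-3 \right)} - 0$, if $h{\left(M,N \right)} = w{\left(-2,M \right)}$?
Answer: $-4$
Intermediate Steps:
$w{\left(a,m \right)} = 2 a$
$h{\left(M,N \right)} = -4$ ($h{\left(M,N \right)} = 2 \left(-2\right) = -4$)
$h{\left(7,-3 \right)} - 0 = -4 - 0 = -4 + 0 = -4$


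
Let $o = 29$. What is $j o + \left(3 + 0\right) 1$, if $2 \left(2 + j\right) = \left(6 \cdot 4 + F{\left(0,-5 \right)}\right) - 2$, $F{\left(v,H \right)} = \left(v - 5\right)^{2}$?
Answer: $\frac{1253}{2} \approx 626.5$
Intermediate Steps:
$F{\left(v,H \right)} = \left(-5 + v\right)^{2}$
$j = \frac{43}{2}$ ($j = -2 + \frac{\left(6 \cdot 4 + \left(-5 + 0\right)^{2}\right) - 2}{2} = -2 + \frac{\left(24 + \left(-5\right)^{2}\right) - 2}{2} = -2 + \frac{\left(24 + 25\right) - 2}{2} = -2 + \frac{49 - 2}{2} = -2 + \frac{1}{2} \cdot 47 = -2 + \frac{47}{2} = \frac{43}{2} \approx 21.5$)
$j o + \left(3 + 0\right) 1 = \frac{43}{2} \cdot 29 + \left(3 + 0\right) 1 = \frac{1247}{2} + 3 \cdot 1 = \frac{1247}{2} + 3 = \frac{1253}{2}$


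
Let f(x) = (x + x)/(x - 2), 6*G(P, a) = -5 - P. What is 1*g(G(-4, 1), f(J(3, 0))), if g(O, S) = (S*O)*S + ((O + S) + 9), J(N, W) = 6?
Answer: 31/3 ≈ 10.333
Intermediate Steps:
G(P, a) = -⅚ - P/6 (G(P, a) = (-5 - P)/6 = -⅚ - P/6)
f(x) = 2*x/(-2 + x) (f(x) = (2*x)/(-2 + x) = 2*x/(-2 + x))
g(O, S) = 9 + O + S + O*S² (g(O, S) = (O*S)*S + (9 + O + S) = O*S² + (9 + O + S) = 9 + O + S + O*S²)
1*g(G(-4, 1), f(J(3, 0))) = 1*(9 + (-⅚ - ⅙*(-4)) + 2*6/(-2 + 6) + (-⅚ - ⅙*(-4))*(2*6/(-2 + 6))²) = 1*(9 + (-⅚ + ⅔) + 2*6/4 + (-⅚ + ⅔)*(2*6/4)²) = 1*(9 - ⅙ + 2*6*(¼) - (2*6*(¼))²/6) = 1*(9 - ⅙ + 3 - ⅙*3²) = 1*(9 - ⅙ + 3 - ⅙*9) = 1*(9 - ⅙ + 3 - 3/2) = 1*(31/3) = 31/3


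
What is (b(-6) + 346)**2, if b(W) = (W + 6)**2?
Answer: 119716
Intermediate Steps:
b(W) = (6 + W)**2
(b(-6) + 346)**2 = ((6 - 6)**2 + 346)**2 = (0**2 + 346)**2 = (0 + 346)**2 = 346**2 = 119716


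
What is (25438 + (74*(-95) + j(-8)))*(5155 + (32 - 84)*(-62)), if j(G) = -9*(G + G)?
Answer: 155447208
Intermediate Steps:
j(G) = -18*G
(25438 + (74*(-95) + j(-8)))*(5155 + (32 - 84)*(-62)) = (25438 + (74*(-95) - 18*(-8)))*(5155 + (32 - 84)*(-62)) = (25438 + (-7030 + 144))*(5155 - 52*(-62)) = (25438 - 6886)*(5155 + 3224) = 18552*8379 = 155447208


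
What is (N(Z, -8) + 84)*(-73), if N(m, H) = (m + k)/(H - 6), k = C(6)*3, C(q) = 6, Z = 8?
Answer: -41975/7 ≈ -5996.4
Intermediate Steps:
k = 18 (k = 6*3 = 18)
N(m, H) = (18 + m)/(-6 + H) (N(m, H) = (m + 18)/(H - 6) = (18 + m)/(-6 + H))
(N(Z, -8) + 84)*(-73) = ((18 + 8)/(-6 - 8) + 84)*(-73) = (26/(-14) + 84)*(-73) = (-1/14*26 + 84)*(-73) = (-13/7 + 84)*(-73) = (575/7)*(-73) = -41975/7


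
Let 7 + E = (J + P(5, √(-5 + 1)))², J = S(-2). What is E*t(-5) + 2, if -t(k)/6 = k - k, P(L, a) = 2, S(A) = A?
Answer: 2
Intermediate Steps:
J = -2
t(k) = 0 (t(k) = -6*(k - k) = -6*0 = 0)
E = -7 (E = -7 + (-2 + 2)² = -7 + 0² = -7 + 0 = -7)
E*t(-5) + 2 = -7*0 + 2 = 0 + 2 = 2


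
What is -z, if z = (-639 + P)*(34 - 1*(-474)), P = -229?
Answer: 440944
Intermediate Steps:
z = -440944 (z = (-639 - 229)*(34 - 1*(-474)) = -868*(34 + 474) = -868*508 = -440944)
-z = -1*(-440944) = 440944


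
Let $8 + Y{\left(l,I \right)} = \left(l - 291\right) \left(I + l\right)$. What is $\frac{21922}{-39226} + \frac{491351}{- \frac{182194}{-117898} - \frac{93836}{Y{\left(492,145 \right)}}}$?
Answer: $\frac{6611919869576419494}{10932499177567} \approx 6.048 \cdot 10^{5}$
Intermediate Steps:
$Y{\left(l,I \right)} = -8 + \left(-291 + l\right) \left(I + l\right)$ ($Y{\left(l,I \right)} = -8 + \left(l - 291\right) \left(I + l\right) = -8 + \left(-291 + l\right) \left(I + l\right)$)
$\frac{21922}{-39226} + \frac{491351}{- \frac{182194}{-117898} - \frac{93836}{Y{\left(492,145 \right)}}} = \frac{21922}{-39226} + \frac{491351}{- \frac{182194}{-117898} - \frac{93836}{-8 + 492^{2} - 42195 - 143172 + 145 \cdot 492}} = 21922 \left(- \frac{1}{39226}\right) + \frac{491351}{\left(-182194\right) \left(- \frac{1}{117898}\right) - \frac{93836}{-8 + 242064 - 42195 - 143172 + 71340}} = - \frac{10961}{19613} + \frac{491351}{\frac{91097}{58949} - \frac{93836}{128029}} = - \frac{10961}{19613} + \frac{491351}{\frac{557410859}{686107411}} = - \frac{10961}{19613} + 491351 \cdot \frac{686107411}{557410859} = - \frac{10961}{19613} + \frac{337119562502261}{557410859} = \frac{6611919869576419494}{10932499177567}$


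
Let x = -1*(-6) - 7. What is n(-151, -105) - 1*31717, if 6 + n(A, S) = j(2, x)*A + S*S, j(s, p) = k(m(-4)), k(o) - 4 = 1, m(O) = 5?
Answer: -21453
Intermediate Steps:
x = -1 (x = 6 - 7 = -1)
k(o) = 5 (k(o) = 4 + 1 = 5)
j(s, p) = 5
n(A, S) = -6 + S² + 5*A (n(A, S) = -6 + (5*A + S*S) = -6 + (5*A + S²) = -6 + (S² + 5*A) = -6 + S² + 5*A)
n(-151, -105) - 1*31717 = (-6 + (-105)² + 5*(-151)) - 1*31717 = (-6 + 11025 - 755) - 31717 = 10264 - 31717 = -21453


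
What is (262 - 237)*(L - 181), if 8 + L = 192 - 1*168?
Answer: -4125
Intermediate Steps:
L = 16 (L = -8 + (192 - 1*168) = -8 + (192 - 168) = -8 + 24 = 16)
(262 - 237)*(L - 181) = (262 - 237)*(16 - 181) = 25*(-165) = -4125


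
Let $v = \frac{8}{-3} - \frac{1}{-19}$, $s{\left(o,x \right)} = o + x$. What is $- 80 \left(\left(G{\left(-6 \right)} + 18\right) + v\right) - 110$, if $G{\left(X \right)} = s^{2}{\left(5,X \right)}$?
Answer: $- \frac{80990}{57} \approx -1420.9$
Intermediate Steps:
$v = - \frac{149}{57}$ ($v = 8 \left(- \frac{1}{3}\right) - - \frac{1}{19} = - \frac{8}{3} + \frac{1}{19} = - \frac{149}{57} \approx -2.614$)
$G{\left(X \right)} = \left(5 + X\right)^{2}$
$- 80 \left(\left(G{\left(-6 \right)} + 18\right) + v\right) - 110 = - 80 \left(\left(\left(5 - 6\right)^{2} + 18\right) - \frac{149}{57}\right) - 110 = - 80 \left(\left(\left(-1\right)^{2} + 18\right) - \frac{149}{57}\right) - 110 = - 80 \left(\left(1 + 18\right) - \frac{149}{57}\right) - 110 = - 80 \left(19 - \frac{149}{57}\right) - 110 = \left(-80\right) \frac{934}{57} - 110 = - \frac{74720}{57} - 110 = - \frac{80990}{57}$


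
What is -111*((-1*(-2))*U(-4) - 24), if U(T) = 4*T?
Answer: 6216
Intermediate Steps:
-111*((-1*(-2))*U(-4) - 24) = -111*((-1*(-2))*(4*(-4)) - 24) = -111*(2*(-16) - 24) = -111*(-32 - 24) = -111*(-56) = 6216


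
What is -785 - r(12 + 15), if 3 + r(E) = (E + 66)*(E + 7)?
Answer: -3944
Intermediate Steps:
r(E) = -3 + (7 + E)*(66 + E) (r(E) = -3 + (E + 66)*(E + 7) = -3 + (66 + E)*(7 + E) = -3 + (7 + E)*(66 + E))
-785 - r(12 + 15) = -785 - (459 + (12 + 15)² + 73*(12 + 15)) = -785 - (459 + 27² + 73*27) = -785 - (459 + 729 + 1971) = -785 - 1*3159 = -785 - 3159 = -3944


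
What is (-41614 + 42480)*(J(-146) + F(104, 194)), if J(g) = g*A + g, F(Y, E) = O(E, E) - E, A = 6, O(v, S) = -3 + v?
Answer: -887650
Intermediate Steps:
F(Y, E) = -3 (F(Y, E) = (-3 + E) - E = -3)
J(g) = 7*g (J(g) = g*6 + g = 6*g + g = 7*g)
(-41614 + 42480)*(J(-146) + F(104, 194)) = (-41614 + 42480)*(7*(-146) - 3) = 866*(-1022 - 3) = 866*(-1025) = -887650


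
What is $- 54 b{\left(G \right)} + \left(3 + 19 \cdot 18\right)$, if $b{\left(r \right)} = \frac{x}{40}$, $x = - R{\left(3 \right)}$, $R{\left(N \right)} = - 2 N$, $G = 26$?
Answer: $\frac{3369}{10} \approx 336.9$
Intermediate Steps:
$R{\left(N \right)} = - 2 N$
$x = 6$ ($x = - \left(-2\right) 3 = \left(-1\right) \left(-6\right) = 6$)
$b{\left(r \right)} = \frac{3}{20}$ ($b{\left(r \right)} = \frac{6}{40} = 6 \cdot \frac{1}{40} = \frac{3}{20}$)
$- 54 b{\left(G \right)} + \left(3 + 19 \cdot 18\right) = \left(-54\right) \frac{3}{20} + \left(3 + 19 \cdot 18\right) = - \frac{81}{10} + \left(3 + 342\right) = - \frac{81}{10} + 345 = \frac{3369}{10}$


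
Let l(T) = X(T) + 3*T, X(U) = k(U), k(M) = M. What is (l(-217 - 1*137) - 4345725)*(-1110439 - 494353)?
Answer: 6976257099672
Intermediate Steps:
X(U) = U
l(T) = 4*T (l(T) = T + 3*T = 4*T)
(l(-217 - 1*137) - 4345725)*(-1110439 - 494353) = (4*(-217 - 1*137) - 4345725)*(-1110439 - 494353) = (4*(-217 - 137) - 4345725)*(-1604792) = (4*(-354) - 4345725)*(-1604792) = (-1416 - 4345725)*(-1604792) = -4347141*(-1604792) = 6976257099672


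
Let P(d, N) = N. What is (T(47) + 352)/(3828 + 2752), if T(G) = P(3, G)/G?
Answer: 353/6580 ≈ 0.053647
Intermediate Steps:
T(G) = 1 (T(G) = G/G = 1)
(T(47) + 352)/(3828 + 2752) = (1 + 352)/(3828 + 2752) = 353/6580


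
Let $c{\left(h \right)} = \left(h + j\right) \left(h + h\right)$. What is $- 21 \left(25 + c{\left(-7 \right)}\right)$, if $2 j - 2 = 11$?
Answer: $-672$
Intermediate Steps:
$j = \frac{13}{2}$ ($j = 1 + \frac{1}{2} \cdot 11 = 1 + \frac{11}{2} = \frac{13}{2} \approx 6.5$)
$c{\left(h \right)} = 2 h \left(\frac{13}{2} + h\right)$ ($c{\left(h \right)} = \left(h + \frac{13}{2}\right) \left(h + h\right) = \left(\frac{13}{2} + h\right) 2 h = 2 h \left(\frac{13}{2} + h\right)$)
$- 21 \left(25 + c{\left(-7 \right)}\right) = - 21 \left(25 - 7 \left(13 + 2 \left(-7\right)\right)\right) = - 21 \left(25 - 7 \left(13 - 14\right)\right) = - 21 \left(25 - -7\right) = - 21 \left(25 + 7\right) = \left(-21\right) 32 = -672$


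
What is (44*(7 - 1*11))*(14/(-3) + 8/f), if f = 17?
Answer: 37664/51 ≈ 738.51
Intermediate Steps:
(44*(7 - 1*11))*(14/(-3) + 8/f) = (44*(7 - 1*11))*(14/(-3) + 8/17) = (44*(7 - 11))*(14*(-⅓) + 8*(1/17)) = (44*(-4))*(-14/3 + 8/17) = -176*(-214/51) = 37664/51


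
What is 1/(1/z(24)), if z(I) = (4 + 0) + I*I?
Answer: 580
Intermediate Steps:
z(I) = 4 + I²
1/(1/z(24)) = 1/(1/(4 + 24²)) = 1/(1/(4 + 576)) = 1/(1/580) = 580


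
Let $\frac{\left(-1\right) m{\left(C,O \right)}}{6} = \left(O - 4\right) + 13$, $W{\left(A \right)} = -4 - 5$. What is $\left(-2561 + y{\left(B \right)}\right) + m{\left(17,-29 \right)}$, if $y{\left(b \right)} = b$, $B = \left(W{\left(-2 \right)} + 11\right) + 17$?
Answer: $-2422$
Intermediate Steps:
$W{\left(A \right)} = -9$
$m{\left(C,O \right)} = -54 - 6 O$ ($m{\left(C,O \right)} = - 6 \left(\left(O - 4\right) + 13\right) = - 6 \left(\left(-4 + O\right) + 13\right) = - 6 \left(9 + O\right) = -54 - 6 O$)
$B = 19$ ($B = \left(-9 + 11\right) + 17 = 2 + 17 = 19$)
$\left(-2561 + y{\left(B \right)}\right) + m{\left(17,-29 \right)} = \left(-2561 + 19\right) - -120 = -2542 + \left(-54 + 174\right) = -2542 + 120 = -2422$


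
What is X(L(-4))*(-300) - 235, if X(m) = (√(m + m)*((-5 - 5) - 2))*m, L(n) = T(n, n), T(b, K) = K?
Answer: -235 - 28800*I*√2 ≈ -235.0 - 40729.0*I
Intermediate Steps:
L(n) = n
X(m) = -12*√2*m^(3/2) (X(m) = (√(2*m)*(-10 - 2))*m = ((√2*√m)*(-12))*m = (-12*√2*√m)*m = -12*√2*m^(3/2))
X(L(-4))*(-300) - 235 = -12*√2*(-4)^(3/2)*(-300) - 235 = -12*√2*(-8*I)*(-300) - 235 = (96*I*√2)*(-300) - 235 = -28800*I*√2 - 235 = -235 - 28800*I*√2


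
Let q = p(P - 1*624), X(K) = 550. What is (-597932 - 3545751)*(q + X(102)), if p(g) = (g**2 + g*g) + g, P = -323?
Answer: -7430539372943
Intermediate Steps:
p(g) = g + 2*g**2 (p(g) = (g**2 + g**2) + g = 2*g**2 + g = g + 2*g**2)
q = 1792671 (q = (-323 - 1*624)*(1 + 2*(-323 - 1*624)) = (-323 - 624)*(1 + 2*(-323 - 624)) = -947*(1 + 2*(-947)) = -947*(1 - 1894) = -947*(-1893) = 1792671)
(-597932 - 3545751)*(q + X(102)) = (-597932 - 3545751)*(1792671 + 550) = -4143683*1793221 = -7430539372943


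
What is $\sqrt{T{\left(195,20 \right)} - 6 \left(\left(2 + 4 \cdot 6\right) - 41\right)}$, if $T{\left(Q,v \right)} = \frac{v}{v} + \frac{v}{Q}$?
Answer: $\frac{\sqrt{138567}}{39} \approx 9.5448$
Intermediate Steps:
$T{\left(Q,v \right)} = 1 + \frac{v}{Q}$
$\sqrt{T{\left(195,20 \right)} - 6 \left(\left(2 + 4 \cdot 6\right) - 41\right)} = \sqrt{\frac{195 + 20}{195} - 6 \left(\left(2 + 4 \cdot 6\right) - 41\right)} = \sqrt{\frac{1}{195} \cdot 215 - 6 \left(\left(2 + 24\right) - 41\right)} = \sqrt{\frac{43}{39} - 6 \left(26 - 41\right)} = \sqrt{\frac{43}{39} - -90} = \sqrt{\frac{43}{39} + 90} = \sqrt{\frac{3553}{39}} = \frac{\sqrt{138567}}{39}$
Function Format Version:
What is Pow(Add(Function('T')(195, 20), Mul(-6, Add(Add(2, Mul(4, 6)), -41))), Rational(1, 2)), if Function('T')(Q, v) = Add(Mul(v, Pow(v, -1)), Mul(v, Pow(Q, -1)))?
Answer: Mul(Rational(1, 39), Pow(138567, Rational(1, 2))) ≈ 9.5448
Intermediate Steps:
Function('T')(Q, v) = Add(1, Mul(v, Pow(Q, -1)))
Pow(Add(Function('T')(195, 20), Mul(-6, Add(Add(2, Mul(4, 6)), -41))), Rational(1, 2)) = Pow(Add(Mul(Pow(195, -1), Add(195, 20)), Mul(-6, Add(Add(2, Mul(4, 6)), -41))), Rational(1, 2)) = Pow(Add(Mul(Rational(1, 195), 215), Mul(-6, Add(Add(2, 24), -41))), Rational(1, 2)) = Pow(Add(Rational(43, 39), Mul(-6, Add(26, -41))), Rational(1, 2)) = Pow(Add(Rational(43, 39), Mul(-6, -15)), Rational(1, 2)) = Pow(Add(Rational(43, 39), 90), Rational(1, 2)) = Pow(Rational(3553, 39), Rational(1, 2)) = Mul(Rational(1, 39), Pow(138567, Rational(1, 2)))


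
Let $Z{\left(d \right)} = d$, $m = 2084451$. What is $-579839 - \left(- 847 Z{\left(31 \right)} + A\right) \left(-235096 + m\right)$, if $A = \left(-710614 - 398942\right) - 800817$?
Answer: $3581515793811$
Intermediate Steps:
$A = -1910373$ ($A = -1109556 - 800817 = -1910373$)
$-579839 - \left(- 847 Z{\left(31 \right)} + A\right) \left(-235096 + m\right) = -579839 - \left(\left(-847\right) 31 - 1910373\right) \left(-235096 + 2084451\right) = -579839 - \left(-26257 - 1910373\right) 1849355 = -579839 - \left(-1936630\right) 1849355 = -579839 - -3581516373650 = -579839 + 3581516373650 = 3581515793811$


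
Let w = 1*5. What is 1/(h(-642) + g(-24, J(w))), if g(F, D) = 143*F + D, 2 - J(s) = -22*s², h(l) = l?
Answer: -1/3522 ≈ -0.00028393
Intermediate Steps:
w = 5
J(s) = 2 + 22*s² (J(s) = 2 - (-22)*s² = 2 + 22*s²)
g(F, D) = D + 143*F
1/(h(-642) + g(-24, J(w))) = 1/(-642 + ((2 + 22*5²) + 143*(-24))) = 1/(-642 + ((2 + 22*25) - 3432)) = 1/(-642 + ((2 + 550) - 3432)) = 1/(-642 + (552 - 3432)) = 1/(-642 - 2880) = 1/(-3522) = -1/3522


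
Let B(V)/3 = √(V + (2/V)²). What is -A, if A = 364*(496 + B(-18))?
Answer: -180544 - 364*I*√1457/3 ≈ -1.8054e+5 - 4631.4*I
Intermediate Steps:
B(V) = 3*√(V + 4/V²) (B(V) = 3*√(V + (2/V)²) = 3*√(V + 4/V²))
A = 180544 + 364*I*√1457/3 (A = 364*(496 + 3*√(-18 + 4/(-18)²)) = 364*(496 + 3*√(-18 + 4*(1/324))) = 364*(496 + 3*√(-18 + 1/81)) = 364*(496 + 3*√(-1457/81)) = 364*(496 + 3*(I*√1457/9)) = 364*(496 + I*√1457/3) = 180544 + 364*I*√1457/3 ≈ 1.8054e+5 + 4631.4*I)
-A = -(180544 + 364*I*√1457/3) = -180544 - 364*I*√1457/3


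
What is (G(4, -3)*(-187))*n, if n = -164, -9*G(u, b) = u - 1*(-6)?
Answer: -306680/9 ≈ -34076.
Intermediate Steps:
G(u, b) = -⅔ - u/9 (G(u, b) = -(u - 1*(-6))/9 = -(u + 6)/9 = -(6 + u)/9 = -⅔ - u/9)
(G(4, -3)*(-187))*n = ((-⅔ - ⅑*4)*(-187))*(-164) = ((-⅔ - 4/9)*(-187))*(-164) = -10/9*(-187)*(-164) = (1870/9)*(-164) = -306680/9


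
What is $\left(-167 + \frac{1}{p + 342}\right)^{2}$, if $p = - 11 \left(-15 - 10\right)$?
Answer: $\frac{10616829444}{380689} \approx 27888.0$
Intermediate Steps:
$p = 275$ ($p = \left(-11\right) \left(-25\right) = 275$)
$\left(-167 + \frac{1}{p + 342}\right)^{2} = \left(-167 + \frac{1}{275 + 342}\right)^{2} = \left(-167 + \frac{1}{617}\right)^{2} = \left(- \frac{103038}{617}\right)^{2} = \frac{10616829444}{380689}$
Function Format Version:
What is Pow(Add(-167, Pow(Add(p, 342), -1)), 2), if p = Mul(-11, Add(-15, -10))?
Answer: Rational(10616829444, 380689) ≈ 27888.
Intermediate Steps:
p = 275 (p = Mul(-11, -25) = 275)
Pow(Add(-167, Pow(Add(p, 342), -1)), 2) = Pow(Add(-167, Pow(Add(275, 342), -1)), 2) = Pow(Add(-167, Pow(617, -1)), 2) = Pow(Add(-167, Rational(1, 617)), 2) = Pow(Rational(-103038, 617), 2) = Rational(10616829444, 380689)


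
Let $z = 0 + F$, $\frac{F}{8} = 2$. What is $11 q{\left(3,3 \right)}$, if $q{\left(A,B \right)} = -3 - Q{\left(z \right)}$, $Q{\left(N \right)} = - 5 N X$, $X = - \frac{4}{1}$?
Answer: $-3553$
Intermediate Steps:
$F = 16$ ($F = 8 \cdot 2 = 16$)
$X = -4$ ($X = \left(-4\right) 1 = -4$)
$z = 16$ ($z = 0 + 16 = 16$)
$Q{\left(N \right)} = 20 N$ ($Q{\left(N \right)} = - 5 N \left(-4\right) = 20 N$)
$q{\left(A,B \right)} = -323$ ($q{\left(A,B \right)} = -3 - 20 \cdot 16 = -3 - 320 = -323$)
$11 q{\left(3,3 \right)} = 11 \left(-323\right) = -3553$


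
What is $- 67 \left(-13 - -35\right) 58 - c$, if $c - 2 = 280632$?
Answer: $-366126$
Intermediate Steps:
$c = 280634$ ($c = 2 + 280632 = 280634$)
$- 67 \left(-13 - -35\right) 58 - c = - 67 \left(-13 - -35\right) 58 - 280634 = - 67 \left(-13 + 35\right) 58 - 280634 = \left(-67\right) 22 \cdot 58 - 280634 = \left(-1474\right) 58 - 280634 = -85492 - 280634 = -366126$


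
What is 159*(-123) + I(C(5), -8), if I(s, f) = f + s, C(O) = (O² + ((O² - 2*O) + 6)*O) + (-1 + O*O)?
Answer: -19411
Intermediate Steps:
C(O) = -1 + 2*O² + O*(6 + O² - 2*O) (C(O) = (O² + (6 + O² - 2*O)*O) + (-1 + O²) = (O² + O*(6 + O² - 2*O)) + (-1 + O²) = -1 + 2*O² + O*(6 + O² - 2*O))
159*(-123) + I(C(5), -8) = 159*(-123) + (-8 + (-1 + 5³ + 6*5)) = -19557 + (-8 + (-1 + 125 + 30)) = -19557 + (-8 + 154) = -19557 + 146 = -19411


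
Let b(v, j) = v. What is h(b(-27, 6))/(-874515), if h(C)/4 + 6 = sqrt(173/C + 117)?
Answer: 8/291505 - 4*sqrt(8958)/7870635 ≈ -2.0657e-5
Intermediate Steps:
h(C) = -24 + 4*sqrt(117 + 173/C) (h(C) = -24 + 4*sqrt(173/C + 117) = -24 + 4*sqrt(117 + 173/C))
h(b(-27, 6))/(-874515) = (-24 + 4*sqrt(117 + 173/(-27)))/(-874515) = (-24 + 4*sqrt(117 + 173*(-1/27)))*(-1/874515) = (-24 + 4*sqrt(117 - 173/27))*(-1/874515) = (-24 + 4*sqrt(2986/27))*(-1/874515) = (-24 + 4*(sqrt(8958)/9))*(-1/874515) = (-24 + 4*sqrt(8958)/9)*(-1/874515) = 8/291505 - 4*sqrt(8958)/7870635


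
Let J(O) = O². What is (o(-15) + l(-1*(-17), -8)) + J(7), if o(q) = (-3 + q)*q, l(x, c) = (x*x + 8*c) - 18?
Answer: 526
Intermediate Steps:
l(x, c) = -18 + x² + 8*c (l(x, c) = (x² + 8*c) - 18 = -18 + x² + 8*c)
o(q) = q*(-3 + q)
(o(-15) + l(-1*(-17), -8)) + J(7) = (-15*(-3 - 15) + (-18 + (-1*(-17))² + 8*(-8))) + 7² = (-15*(-18) + (-18 + 17² - 64)) + 49 = (270 + (-18 + 289 - 64)) + 49 = (270 + 207) + 49 = 477 + 49 = 526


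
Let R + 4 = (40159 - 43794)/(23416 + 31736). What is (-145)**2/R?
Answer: -1159570800/224243 ≈ -5171.0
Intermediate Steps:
R = -224243/55152 (R = -4 + (40159 - 43794)/(23416 + 31736) = -4 - 3635/55152 = -224243/55152 ≈ -4.0659)
(-145)**2/R = (-145)**2/(-224243/55152) = 21025*(-55152/224243) = -1159570800/224243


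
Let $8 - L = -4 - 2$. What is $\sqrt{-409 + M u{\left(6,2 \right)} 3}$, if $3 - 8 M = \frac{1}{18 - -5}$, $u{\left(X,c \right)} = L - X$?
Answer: $\frac{i \sqrt{211669}}{23} \approx 20.003 i$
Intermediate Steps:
$L = 14$ ($L = 8 - \left(-4 - 2\right) = 8 - -6 = 8 + 6 = 14$)
$u{\left(X,c \right)} = 14 - X$
$M = \frac{17}{46}$ ($M = \frac{3}{8} - \frac{1}{8 \left(18 - -5\right)} = \frac{3}{8} - \frac{1}{8 \left(18 + 5\right)} = \frac{3}{8} - \frac{1}{8 \cdot 23} = \frac{3}{8} - \frac{1}{184} = \frac{17}{46} \approx 0.36957$)
$\sqrt{-409 + M u{\left(6,2 \right)} 3} = \sqrt{-409 + \frac{17 \left(14 - 6\right)}{46} \cdot 3} = \sqrt{-409 + \frac{17}{46} \cdot 8 \cdot 3} = \sqrt{-409 + \frac{68}{23} \cdot 3} = \sqrt{-409 + \frac{204}{23}} = \sqrt{- \frac{9203}{23}} = \frac{i \sqrt{211669}}{23}$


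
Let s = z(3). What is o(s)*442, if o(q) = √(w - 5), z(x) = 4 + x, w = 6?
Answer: 442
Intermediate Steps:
s = 7 (s = 4 + 3 = 7)
o(q) = 1 (o(q) = √(6 - 5) = √1 = 1)
o(s)*442 = 1*442 = 442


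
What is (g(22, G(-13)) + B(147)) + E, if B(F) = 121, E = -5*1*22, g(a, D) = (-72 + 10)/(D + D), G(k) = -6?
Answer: 97/6 ≈ 16.167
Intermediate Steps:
g(a, D) = -31/D (g(a, D) = -62*1/(2*D) = -31/D)
E = -110 (E = -5*22 = -110)
(g(22, G(-13)) + B(147)) + E = (-31/(-6) + 121) - 110 = (-31*(-1/6) + 121) - 110 = (31/6 + 121) - 110 = 757/6 - 110 = 97/6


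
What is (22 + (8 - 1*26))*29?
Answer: 116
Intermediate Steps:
(22 + (8 - 1*26))*29 = (22 + (8 - 26))*29 = (22 - 18)*29 = 4*29 = 116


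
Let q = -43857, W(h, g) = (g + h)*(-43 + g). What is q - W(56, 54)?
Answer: -45067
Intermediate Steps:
W(h, g) = (-43 + g)*(g + h)
q - W(56, 54) = -43857 - (54**2 - 43*54 - 43*56 + 54*56) = -43857 - (2916 - 2322 - 2408 + 3024) = -43857 - 1*1210 = -43857 - 1210 = -45067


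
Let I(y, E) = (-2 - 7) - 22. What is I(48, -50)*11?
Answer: -341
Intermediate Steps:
I(y, E) = -31 (I(y, E) = -9 - 22 = -31)
I(48, -50)*11 = -31*11 = -341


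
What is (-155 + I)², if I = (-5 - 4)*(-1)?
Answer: 21316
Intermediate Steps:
I = 9 (I = -9*(-1) = 9)
(-155 + I)² = (-155 + 9)² = (-146)² = 21316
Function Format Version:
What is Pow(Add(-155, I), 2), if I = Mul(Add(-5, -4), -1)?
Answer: 21316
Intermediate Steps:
I = 9 (I = Mul(-9, -1) = 9)
Pow(Add(-155, I), 2) = Pow(Add(-155, 9), 2) = Pow(-146, 2) = 21316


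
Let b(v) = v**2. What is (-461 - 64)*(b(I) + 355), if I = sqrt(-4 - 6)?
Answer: -181125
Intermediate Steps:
I = I*sqrt(10) (I = sqrt(-10) = I*sqrt(10) ≈ 3.1623*I)
(-461 - 64)*(b(I) + 355) = (-461 - 64)*((I*sqrt(10))**2 + 355) = -525*(-10 + 355) = -525*345 = -181125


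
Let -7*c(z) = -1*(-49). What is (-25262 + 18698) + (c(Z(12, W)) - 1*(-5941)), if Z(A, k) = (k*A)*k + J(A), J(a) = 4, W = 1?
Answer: -630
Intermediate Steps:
Z(A, k) = 4 + A*k² (Z(A, k) = (k*A)*k + 4 = (A*k)*k + 4 = A*k² + 4 = 4 + A*k²)
c(z) = -7 (c(z) = -(-1)*(-49)/7 = -⅐*49 = -7)
(-25262 + 18698) + (c(Z(12, W)) - 1*(-5941)) = (-25262 + 18698) + (-7 - 1*(-5941)) = -6564 + (-7 + 5941) = -6564 + 5934 = -630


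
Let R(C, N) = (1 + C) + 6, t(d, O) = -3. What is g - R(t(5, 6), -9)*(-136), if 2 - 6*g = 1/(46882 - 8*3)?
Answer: 153038227/281148 ≈ 544.33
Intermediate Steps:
R(C, N) = 7 + C
g = 93715/281148 (g = 1/3 - 1/(6*(46882 - 8*3)) = 1/3 - 1/(6*(46882 - 24)) = 1/3 - 1/6/46858 = 1/3 - 1/6*1/46858 = 1/3 - 1/281148 = 93715/281148 ≈ 0.33333)
g - R(t(5, 6), -9)*(-136) = 93715/281148 - (7 - 3)*(-136) = 93715/281148 - 4*(-136) = 93715/281148 - 1*(-544) = 93715/281148 + 544 = 153038227/281148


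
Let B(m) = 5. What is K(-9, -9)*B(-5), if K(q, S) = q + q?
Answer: -90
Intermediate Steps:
K(q, S) = 2*q
K(-9, -9)*B(-5) = (2*(-9))*5 = -18*5 = -90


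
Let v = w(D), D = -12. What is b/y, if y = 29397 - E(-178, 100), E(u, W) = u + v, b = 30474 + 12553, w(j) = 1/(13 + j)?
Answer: 43027/29574 ≈ 1.4549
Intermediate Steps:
b = 43027
v = 1 (v = 1/(13 - 12) = 1/1 = 1)
E(u, W) = 1 + u (E(u, W) = u + 1 = 1 + u)
y = 29574 (y = 29397 - (1 - 178) = 29397 - 1*(-177) = 29397 + 177 = 29574)
b/y = 43027/29574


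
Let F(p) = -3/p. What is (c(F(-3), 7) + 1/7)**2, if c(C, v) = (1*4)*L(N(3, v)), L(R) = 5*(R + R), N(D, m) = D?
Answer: 707281/49 ≈ 14434.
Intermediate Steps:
L(R) = 10*R (L(R) = 5*(2*R) = 10*R)
c(C, v) = 120 (c(C, v) = (1*4)*(10*3) = 4*30 = 120)
(c(F(-3), 7) + 1/7)**2 = (120 + 1/7)**2 = (841/7)**2 = 707281/49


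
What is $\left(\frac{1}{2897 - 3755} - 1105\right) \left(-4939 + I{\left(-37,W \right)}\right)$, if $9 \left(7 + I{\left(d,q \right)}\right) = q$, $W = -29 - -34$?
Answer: $\frac{42198582319}{7722} \approx 5.4647 \cdot 10^{6}$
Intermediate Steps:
$W = 5$ ($W = -29 + 34 = 5$)
$I{\left(d,q \right)} = -7 + \frac{q}{9}$
$\left(\frac{1}{2897 - 3755} - 1105\right) \left(-4939 + I{\left(-37,W \right)}\right) = \left(\frac{1}{2897 - 3755} - 1105\right) \left(-4939 + \left(-7 + \frac{1}{9} \cdot 5\right)\right) = \left(\frac{1}{-858} - 1105\right) \left(-4939 + \left(-7 + \frac{5}{9}\right)\right) = \left(- \frac{1}{858} - 1105\right) \left(-4939 - \frac{58}{9}\right) = \left(- \frac{948091}{858}\right) \left(- \frac{44509}{9}\right) = \frac{42198582319}{7722}$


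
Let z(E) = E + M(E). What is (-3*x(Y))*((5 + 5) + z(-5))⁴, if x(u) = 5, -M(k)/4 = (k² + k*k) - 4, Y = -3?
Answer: -15399385215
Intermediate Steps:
M(k) = 16 - 8*k² (M(k) = -4*((k² + k*k) - 4) = -4*((k² + k²) - 4) = -4*(2*k² - 4) = -4*(-4 + 2*k²) = 16 - 8*k²)
z(E) = 16 + E - 8*E² (z(E) = E + (16 - 8*E²) = 16 + E - 8*E²)
(-3*x(Y))*((5 + 5) + z(-5))⁴ = (-3*5)*((5 + 5) + (16 - 5 - 8*(-5)²))⁴ = -15*(10 + (16 - 5 - 8*25))⁴ = -15*(10 + (16 - 5 - 200))⁴ = -15*(10 - 189)⁴ = -15*(-179)⁴ = -15*1026625681 = -15399385215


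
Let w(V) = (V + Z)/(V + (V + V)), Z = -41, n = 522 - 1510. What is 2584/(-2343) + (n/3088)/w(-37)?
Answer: -5636825/3617592 ≈ -1.5582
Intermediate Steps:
n = -988
w(V) = (-41 + V)/(3*V) (w(V) = (V - 41)/(V + (V + V)) = (-41 + V)/(V + 2*V) = (-41 + V)/((3*V)) = (-41 + V)*(1/(3*V)) = (-41 + V)/(3*V))
2584/(-2343) + (n/3088)/w(-37) = 2584/(-2343) + (-988/3088)/(((1/3)*(-41 - 37)/(-37))) = 2584*(-1/2343) + (-988*1/3088)/(((1/3)*(-1/37)*(-78))) = -2584/2343 - 247/(772*26/37) = -2584/2343 - 247/772*37/26 = -2584/2343 - 703/1544 = -5636825/3617592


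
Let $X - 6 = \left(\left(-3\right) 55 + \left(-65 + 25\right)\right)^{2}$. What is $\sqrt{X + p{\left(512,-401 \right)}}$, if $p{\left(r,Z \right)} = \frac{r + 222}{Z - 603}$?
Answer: $\frac{3 \sqrt{1176866210}}{502} \approx 205.01$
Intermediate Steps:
$p{\left(r,Z \right)} = \frac{222 + r}{-603 + Z}$
$X = 42031$ ($X = 6 + \left(\left(-3\right) 55 + \left(-65 + 25\right)\right)^{2} = 6 + \left(-165 - 40\right)^{2} = 6 + \left(-205\right)^{2} = 6 + 42025 = 42031$)
$\sqrt{X + p{\left(512,-401 \right)}} = \sqrt{42031 + \frac{222 + 512}{-603 - 401}} = \sqrt{42031 + \frac{1}{-1004} \cdot 734} = \sqrt{42031 - \frac{367}{502}} = \sqrt{\frac{21099195}{502}} = \frac{3 \sqrt{1176866210}}{502}$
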